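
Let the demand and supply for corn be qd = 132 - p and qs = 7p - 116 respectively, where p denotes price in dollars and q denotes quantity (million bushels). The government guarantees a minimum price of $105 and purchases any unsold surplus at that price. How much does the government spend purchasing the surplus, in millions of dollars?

62160

Equilibrium: 132 - p = 7p - 116, so 248 = 8p and p* = 31, q* = 101.
The floor of 105 is above the equilibrium price 31, so it binds.
At p = 105: qd = 132 - 105 = 27 and qs = 7·105 - 116 = 619.
Surplus = qs - qd = 592.
Government expenditure = surplus × support price = 592 × 105 = 62160.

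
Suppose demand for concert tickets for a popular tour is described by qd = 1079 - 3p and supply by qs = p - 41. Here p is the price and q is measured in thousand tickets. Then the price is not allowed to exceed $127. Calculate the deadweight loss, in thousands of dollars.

15606

Setting quantity demanded equal to quantity supplied, 1079 - 3p = p - 41, gives p* = 280 and q* = 239.
Because the ceiling (127) lies below the market-clearing price, it is binding.
At p = 127: qd = 1079 - 3·127 = 698 and qs = 127 - 41 = 86.
Quantity traded falls to 86. At q = 86 the demand price is (1079 - 86)/3 = 331 and the supply price is 41 + 86 = 127.
Deadweight loss = ½ · (331 - 127) · (239 - 86) = ½ · 204 · 153 = 15606.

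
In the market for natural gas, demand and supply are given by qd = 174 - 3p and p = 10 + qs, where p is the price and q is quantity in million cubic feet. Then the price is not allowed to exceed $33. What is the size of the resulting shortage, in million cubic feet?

52

Rearranging supply gives qs = p - 10. In a free market, 174 - 3p = p - 10 gives the equilibrium p* = 46, q* = 36.
Since 33 < 46, the ceiling is binding.
At p = 33: qd = 174 - 3·33 = 75 and qs = 33 - 10 = 23.
Shortage = qd - qs = 75 - 23 = 52.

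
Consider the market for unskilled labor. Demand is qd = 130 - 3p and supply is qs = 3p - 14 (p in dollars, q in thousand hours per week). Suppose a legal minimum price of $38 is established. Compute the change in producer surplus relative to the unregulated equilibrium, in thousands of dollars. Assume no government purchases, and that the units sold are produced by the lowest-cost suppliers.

Setting quantity demanded equal to quantity supplied, 130 - 3p = 3p - 14, gives p* = 24 and q* = 58.
Because the floor (38) lies above the market-clearing price, it is binding.
At p = 38: qd = 130 - 3·38 = 16 and qs = 3·38 - 14 = 100.
Producer surplus without the control is ½ · (24 - 14/3) · 58 = 1682/3.
With the floor, 16 units are sold at 38. The supply price at q = 16 is 10, so PS = ½ · [(38 - 14/3) + (38 - 10)] · 16 = 1472/3.
Change in producer surplus = 1472/3 - 1682/3 = -70.

-70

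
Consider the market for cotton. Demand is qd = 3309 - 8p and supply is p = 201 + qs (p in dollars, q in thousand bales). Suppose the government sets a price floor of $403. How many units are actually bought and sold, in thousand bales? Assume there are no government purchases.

85

Rearranging supply gives qs = p - 201. Equilibrium: 3309 - 8p = p - 201, so 3510 = 9p and p* = 390, q* = 189.
The floor of 403 is above the equilibrium price 390, so it binds.
At p = 403: qd = 3309 - 8·403 = 85 and qs = 403 - 201 = 202.
The quantity actually transacted is the short side, demand: 85.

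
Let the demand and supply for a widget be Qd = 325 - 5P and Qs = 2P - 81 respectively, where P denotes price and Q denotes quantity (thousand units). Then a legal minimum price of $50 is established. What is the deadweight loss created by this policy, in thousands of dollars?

Setting quantity demanded equal to quantity supplied, 325 - 5P = 2P - 81, gives P* = 58 and Q* = 35.
Since 50 is below P* = 58, the floor does not bind and the free-market outcome prevails.
Since the control does not bind, no trades are prevented and deadweight loss is zero.

0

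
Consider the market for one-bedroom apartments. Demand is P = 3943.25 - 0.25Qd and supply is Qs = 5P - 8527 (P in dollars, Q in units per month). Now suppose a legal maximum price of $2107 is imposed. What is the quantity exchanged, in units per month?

Rearranging demand gives Qd = 15773 - 4P. Without the control the market clears where 15773 - 4P = 5P - 8527, i.e. P* = 2700 and Q* = 4973.
Since 2107 < 2700, the ceiling is binding.
At P = 2107: Qd = 15773 - 4·2107 = 7345 and Qs = 5·2107 - 8527 = 2008.
The quantity actually transacted is the short side, supply: 2008.

2008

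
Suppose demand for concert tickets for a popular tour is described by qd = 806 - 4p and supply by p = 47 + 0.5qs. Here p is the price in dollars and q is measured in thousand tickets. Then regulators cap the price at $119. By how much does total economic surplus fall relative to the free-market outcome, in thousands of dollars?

Rearranging supply gives qs = 2p - 94. Setting quantity demanded equal to quantity supplied, 806 - 4p = 2p - 94, gives p* = 150 and q* = 206.
The ceiling of 119 is below the equilibrium price 150, so it binds.
At p = 119: qd = 806 - 4·119 = 330 and qs = 2·119 - 94 = 144.
Quantity traded falls to 144. At q = 144 the demand price is (806 - 144)/4 = 165.5 and the supply price is (94 + 144)/2 = 119.
Deadweight loss = ½ · (165.5 - 119) · (206 - 144) = ½ · 46.5 · 62 = 1441.5.

1441.5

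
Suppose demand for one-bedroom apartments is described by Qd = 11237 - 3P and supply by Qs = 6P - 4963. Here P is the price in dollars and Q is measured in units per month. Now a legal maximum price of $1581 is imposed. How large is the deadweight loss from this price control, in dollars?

Equilibrium: 11237 - 3P = 6P - 4963, so 16200 = 9P and P* = 1800, Q* = 5837.
Since 1581 < 1800, the ceiling is binding.
At P = 1581: Qd = 11237 - 3·1581 = 6494 and Qs = 6·1581 - 4963 = 4523.
Quantity traded falls to 4523. At Q = 4523 the demand price is (11237 - 4523)/3 = 2238 and the supply price is (4963 + 4523)/6 = 1581.
Deadweight loss = ½ · (2238 - 1581) · (5837 - 4523) = ½ · 657 · 1314 = 431649.

431649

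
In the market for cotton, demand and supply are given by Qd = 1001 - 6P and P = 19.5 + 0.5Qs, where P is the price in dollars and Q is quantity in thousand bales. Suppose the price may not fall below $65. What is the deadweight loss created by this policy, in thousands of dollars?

Rearranging supply gives Qs = 2P - 39. Equilibrium: 1001 - 6P = 2P - 39, so 1040 = 8P and P* = 130, Q* = 221.
The floor of 65 is below the equilibrium price 130, so it is not binding; the market clears at P* = 130, Q* = 221.
Since the control does not bind, no trades are prevented and deadweight loss is zero.

0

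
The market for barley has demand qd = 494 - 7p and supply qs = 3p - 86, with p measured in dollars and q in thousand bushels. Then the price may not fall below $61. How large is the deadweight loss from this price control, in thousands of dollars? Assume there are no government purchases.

105

Setting quantity demanded equal to quantity supplied, 494 - 7p = 3p - 86, gives p* = 58 and q* = 88.
Since 61 > 58, the floor is binding.
At p = 61: qd = 494 - 7·61 = 67 and qs = 3·61 - 86 = 97.
Quantity traded falls to 67. At q = 67 the demand price is (494 - 67)/7 = 61 and the supply price is (86 + 67)/3 = 51.
Deadweight loss = ½ · (61 - 51) · (88 - 67) = ½ · 10 · 21 = 105.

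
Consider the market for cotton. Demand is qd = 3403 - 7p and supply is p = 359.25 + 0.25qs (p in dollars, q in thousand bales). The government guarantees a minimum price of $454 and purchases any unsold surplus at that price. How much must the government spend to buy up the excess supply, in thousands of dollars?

Rearranging supply gives qs = 4p - 1437. Without the control the market clears where 3403 - 7p = 4p - 1437, i.e. p* = 440 and q* = 323.
Because the floor (454) lies above the market-clearing price, it is binding.
At p = 454: qd = 3403 - 7·454 = 225 and qs = 4·454 - 1437 = 379.
Surplus = qs - qd = 154.
Government expenditure = surplus × support price = 154 × 454 = 69916.

69916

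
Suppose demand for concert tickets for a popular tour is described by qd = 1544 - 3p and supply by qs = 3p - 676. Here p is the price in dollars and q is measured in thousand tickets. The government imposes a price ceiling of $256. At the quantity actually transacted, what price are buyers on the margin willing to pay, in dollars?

484

Equilibrium: 1544 - 3p = 3p - 676, so 2220 = 6p and p* = 370, q* = 434.
Since 256 < 370, the ceiling is binding.
At p = 256: qd = 1544 - 3·256 = 776 and qs = 3·256 - 676 = 92.
Only 92 units reach the market. On the demand curve, the marginal buyer's willingness to pay at q = 92 is (1544 - 92)/3 = 484.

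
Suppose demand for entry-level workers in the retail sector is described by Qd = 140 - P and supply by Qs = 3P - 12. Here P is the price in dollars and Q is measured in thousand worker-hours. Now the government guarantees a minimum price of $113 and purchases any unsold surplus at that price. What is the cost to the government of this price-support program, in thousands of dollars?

33900

Without the control the market clears where 140 - P = 3P - 12, i.e. P* = 38 and Q* = 102.
The floor of 113 is above the equilibrium price 38, so it binds.
At P = 113: Qd = 140 - 113 = 27 and Qs = 3·113 - 12 = 327.
Surplus = Qs - Qd = 300.
Government expenditure = surplus × support price = 300 × 113 = 33900.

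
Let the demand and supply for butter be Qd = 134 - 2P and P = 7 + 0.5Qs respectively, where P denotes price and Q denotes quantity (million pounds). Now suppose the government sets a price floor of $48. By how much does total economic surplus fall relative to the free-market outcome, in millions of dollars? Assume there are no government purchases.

242

Rearranging supply gives Qs = 2P - 14. Setting quantity demanded equal to quantity supplied, 134 - 2P = 2P - 14, gives P* = 37 and Q* = 60.
Because the floor (48) lies above the market-clearing price, it is binding.
At P = 48: Qd = 134 - 2·48 = 38 and Qs = 2·48 - 14 = 82.
Quantity traded falls to 38. At Q = 38 the demand price is (134 - 38)/2 = 48 and the supply price is (14 + 38)/2 = 26.
Deadweight loss = ½ · (48 - 26) · (60 - 38) = ½ · 22 · 22 = 242.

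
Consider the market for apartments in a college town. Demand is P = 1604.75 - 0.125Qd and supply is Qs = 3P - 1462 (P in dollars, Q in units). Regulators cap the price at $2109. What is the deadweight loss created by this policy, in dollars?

Rearranging demand gives Qd = 12838 - 8P. Without the control the market clears where 12838 - 8P = 3P - 1462, i.e. P* = 1300 and Q* = 2438.
The ceiling of 2109 is above the equilibrium price 1300, so it is not binding; the market clears at P* = 1300, Q* = 2438.
Since the control does not bind, no trades are prevented and deadweight loss is zero.

0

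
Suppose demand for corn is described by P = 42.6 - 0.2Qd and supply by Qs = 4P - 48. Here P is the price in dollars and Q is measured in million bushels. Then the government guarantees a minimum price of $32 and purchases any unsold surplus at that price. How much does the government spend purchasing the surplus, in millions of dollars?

Rearranging demand gives Qd = 213 - 5P. Without the control the market clears where 213 - 5P = 4P - 48, i.e. P* = 29 and Q* = 68.
Since 32 > 29, the floor is binding.
At P = 32: Qd = 213 - 5·32 = 53 and Qs = 4·32 - 48 = 80.
Surplus = Qs - Qd = 27.
Government expenditure = surplus × support price = 27 × 32 = 864.

864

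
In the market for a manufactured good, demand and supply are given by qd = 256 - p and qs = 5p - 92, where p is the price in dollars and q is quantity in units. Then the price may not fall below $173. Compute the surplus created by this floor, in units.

Equilibrium: 256 - p = 5p - 92, so 348 = 6p and p* = 58, q* = 198.
Since 173 > 58, the floor is binding.
At p = 173: qd = 256 - 173 = 83 and qs = 5·173 - 92 = 773.
Surplus = qs - qd = 773 - 83 = 690.

690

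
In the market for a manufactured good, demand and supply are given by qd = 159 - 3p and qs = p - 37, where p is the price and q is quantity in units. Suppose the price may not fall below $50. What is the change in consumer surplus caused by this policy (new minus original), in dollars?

-10.5

Equilibrium: 159 - 3p = p - 37, so 196 = 4p and p* = 49, q* = 12.
Since 50 > 49, the floor is binding.
At p = 50: qd = 159 - 3·50 = 9 and qs = 50 - 37 = 13.
Consumer surplus without the control is ½ · (53 - 49) · 12 = 24.
With the floor, consumers buy 9 units at 50, so CS = ½ · (53 - 50) · 9 = 13.5.
Change in consumer surplus = 13.5 - 24 = -10.5.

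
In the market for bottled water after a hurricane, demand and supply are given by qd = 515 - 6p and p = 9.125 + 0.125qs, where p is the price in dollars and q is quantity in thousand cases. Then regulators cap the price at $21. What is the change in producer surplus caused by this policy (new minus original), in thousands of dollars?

Rearranging supply gives qs = 8p - 73. In a free market, 515 - 6p = 8p - 73 gives the equilibrium p* = 42, q* = 263.
Because the ceiling (21) lies below the market-clearing price, it is binding.
At p = 21: qd = 515 - 6·21 = 389 and qs = 8·21 - 73 = 95.
Producer surplus without the control is ½ · (42 - 9.125) · 263 = 4323.0625.
With the ceiling, producers sell 95 units at 21, so PS = ½ · (21 - 9.125) · 95 = 564.0625.
Change in producer surplus = 564.0625 - 4323.0625 = -3759.

-3759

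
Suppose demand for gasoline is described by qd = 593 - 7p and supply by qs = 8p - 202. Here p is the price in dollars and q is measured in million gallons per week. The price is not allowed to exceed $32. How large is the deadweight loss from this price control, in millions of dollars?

3780

Equilibrium: 593 - 7p = 8p - 202, so 795 = 15p and p* = 53, q* = 222.
Because the ceiling (32) lies below the market-clearing price, it is binding.
At p = 32: qd = 593 - 7·32 = 369 and qs = 8·32 - 202 = 54.
Quantity traded falls to 54. At q = 54 the demand price is (593 - 54)/7 = 77 and the supply price is (202 + 54)/8 = 32.
Deadweight loss = ½ · (77 - 32) · (222 - 54) = ½ · 45 · 168 = 3780.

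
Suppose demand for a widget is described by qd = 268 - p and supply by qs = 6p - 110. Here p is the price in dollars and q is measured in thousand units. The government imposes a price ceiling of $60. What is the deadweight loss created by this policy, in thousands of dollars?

Without the control the market clears where 268 - p = 6p - 110, i.e. p* = 54 and q* = 214.
The ceiling of 60 is above the equilibrium price 54, so it is not binding; the market clears at p* = 54, q* = 214.
Since the control does not bind, no trades are prevented and deadweight loss is zero.

0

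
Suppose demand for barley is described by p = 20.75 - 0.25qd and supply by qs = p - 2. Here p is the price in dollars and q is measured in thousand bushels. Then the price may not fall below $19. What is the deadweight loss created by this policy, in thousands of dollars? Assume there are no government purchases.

Rearranging demand gives qd = 83 - 4p. Equilibrium: 83 - 4p = p - 2, so 85 = 5p and p* = 17, q* = 15.
The floor of 19 is above the equilibrium price 17, so it binds.
At p = 19: qd = 83 - 4·19 = 7 and qs = 19 - 2 = 17.
Quantity traded falls to 7. At q = 7 the demand price is (83 - 7)/4 = 19 and the supply price is 2 + 7 = 9.
Deadweight loss = ½ · (19 - 9) · (15 - 7) = ½ · 10 · 8 = 40.

40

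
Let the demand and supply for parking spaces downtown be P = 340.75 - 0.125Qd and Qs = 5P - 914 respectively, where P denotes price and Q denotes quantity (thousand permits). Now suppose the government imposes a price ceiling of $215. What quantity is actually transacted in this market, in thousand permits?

Rearranging demand gives Qd = 2726 - 8P. Setting quantity demanded equal to quantity supplied, 2726 - 8P = 5P - 914, gives P* = 280 and Q* = 486.
The ceiling of 215 is below the equilibrium price 280, so it binds.
At P = 215: Qd = 2726 - 8·215 = 1006 and Qs = 5·215 - 914 = 161.
The quantity actually transacted is the short side, supply: 161.

161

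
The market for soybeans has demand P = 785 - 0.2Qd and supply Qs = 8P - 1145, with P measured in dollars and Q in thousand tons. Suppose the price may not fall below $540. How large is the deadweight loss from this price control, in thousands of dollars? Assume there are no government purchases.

91406.25

Rearranging demand gives Qd = 3925 - 5P. Setting quantity demanded equal to quantity supplied, 3925 - 5P = 8P - 1145, gives P* = 390 and Q* = 1975.
Since 540 > 390, the floor is binding.
At P = 540: Qd = 3925 - 5·540 = 1225 and Qs = 8·540 - 1145 = 3175.
Quantity traded falls to 1225. At Q = 1225 the demand price is (3925 - 1225)/5 = 540 and the supply price is (1145 + 1225)/8 = 296.25.
Deadweight loss = ½ · (540 - 296.25) · (1975 - 1225) = ½ · 243.75 · 750 = 91406.25.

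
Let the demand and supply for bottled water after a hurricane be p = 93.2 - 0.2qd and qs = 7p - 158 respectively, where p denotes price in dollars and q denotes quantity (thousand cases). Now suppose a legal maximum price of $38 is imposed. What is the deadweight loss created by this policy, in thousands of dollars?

Rearranging demand gives qd = 466 - 5p. Without the control the market clears where 466 - 5p = 7p - 158, i.e. p* = 52 and q* = 206.
The ceiling of 38 is below the equilibrium price 52, so it binds.
At p = 38: qd = 466 - 5·38 = 276 and qs = 7·38 - 158 = 108.
Quantity traded falls to 108. At q = 108 the demand price is (466 - 108)/5 = 71.6 and the supply price is (158 + 108)/7 = 38.
Deadweight loss = ½ · (71.6 - 38) · (206 - 108) = ½ · 33.6 · 98 = 1646.4.

1646.4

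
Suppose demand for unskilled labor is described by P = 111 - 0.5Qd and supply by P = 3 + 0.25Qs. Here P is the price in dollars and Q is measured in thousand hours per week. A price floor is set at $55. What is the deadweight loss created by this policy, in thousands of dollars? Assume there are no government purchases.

384

Rearranging demand gives Qd = 222 - 2P; rearranging supply gives Qs = 4P - 12. Without the control the market clears where 222 - 2P = 4P - 12, i.e. P* = 39 and Q* = 144.
Because the floor (55) lies above the market-clearing price, it is binding.
At P = 55: Qd = 222 - 2·55 = 112 and Qs = 4·55 - 12 = 208.
Quantity traded falls to 112. At Q = 112 the demand price is (222 - 112)/2 = 55 and the supply price is (12 + 112)/4 = 31.
Deadweight loss = ½ · (55 - 31) · (144 - 112) = ½ · 24 · 32 = 384.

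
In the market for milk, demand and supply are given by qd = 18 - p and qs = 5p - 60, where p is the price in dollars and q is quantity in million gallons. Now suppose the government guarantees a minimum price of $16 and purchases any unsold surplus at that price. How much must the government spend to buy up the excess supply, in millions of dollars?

Setting quantity demanded equal to quantity supplied, 18 - p = 5p - 60, gives p* = 13 and q* = 5.
Since 16 > 13, the floor is binding.
At p = 16: qd = 18 - 16 = 2 and qs = 5·16 - 60 = 20.
Surplus = qs - qd = 18.
Government expenditure = surplus × support price = 18 × 16 = 288.

288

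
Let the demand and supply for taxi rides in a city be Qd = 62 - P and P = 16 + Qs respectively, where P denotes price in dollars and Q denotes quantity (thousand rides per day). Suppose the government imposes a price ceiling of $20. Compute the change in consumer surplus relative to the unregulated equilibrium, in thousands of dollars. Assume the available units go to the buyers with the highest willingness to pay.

-104.5

Rearranging supply gives Qs = P - 16. Setting quantity demanded equal to quantity supplied, 62 - P = P - 16, gives P* = 39 and Q* = 23.
The ceiling of 20 is below the equilibrium price 39, so it binds.
At P = 20: Qd = 62 - 20 = 42 and Qs = 20 - 16 = 4.
Consumer surplus without the control is ½ · (62 - 39) · 23 = 264.5.
With the ceiling, 4 units are sold at 20 (assume they go to the highest-value buyers). The demand price at Q = 4 is 58, so CS = ½ · [(62 - 20) + (58 - 20)] · 4 = 160.
Change in consumer surplus = 160 - 264.5 = -104.5.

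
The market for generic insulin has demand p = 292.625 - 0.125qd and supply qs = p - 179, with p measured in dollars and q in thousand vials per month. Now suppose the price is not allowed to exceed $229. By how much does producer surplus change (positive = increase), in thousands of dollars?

-3850.5

Rearranging demand gives qd = 2341 - 8p. In a free market, 2341 - 8p = p - 179 gives the equilibrium p* = 280, q* = 101.
Because the ceiling (229) lies below the market-clearing price, it is binding.
At p = 229: qd = 2341 - 8·229 = 509 and qs = 229 - 179 = 50.
Producer surplus without the control is ½ · (280 - 179) · 101 = 5100.5.
With the ceiling, producers sell 50 units at 229, so PS = ½ · (229 - 179) · 50 = 1250.
Change in producer surplus = 1250 - 5100.5 = -3850.5.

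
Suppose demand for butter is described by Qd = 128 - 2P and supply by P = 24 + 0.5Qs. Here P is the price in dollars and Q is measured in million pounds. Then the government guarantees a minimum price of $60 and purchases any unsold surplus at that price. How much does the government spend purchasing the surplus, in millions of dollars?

Rearranging supply gives Qs = 2P - 48. Without the control the market clears where 128 - 2P = 2P - 48, i.e. P* = 44 and Q* = 40.
Because the floor (60) lies above the market-clearing price, it is binding.
At P = 60: Qd = 128 - 2·60 = 8 and Qs = 2·60 - 48 = 72.
Surplus = Qs - Qd = 64.
Government expenditure = surplus × support price = 64 × 60 = 3840.

3840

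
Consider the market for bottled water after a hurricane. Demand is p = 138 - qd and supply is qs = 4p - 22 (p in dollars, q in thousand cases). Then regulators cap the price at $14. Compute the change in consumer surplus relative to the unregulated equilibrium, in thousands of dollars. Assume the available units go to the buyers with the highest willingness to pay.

Rearranging demand gives qd = 138 - p. Without the control the market clears where 138 - p = 4p - 22, i.e. p* = 32 and q* = 106.
Because the ceiling (14) lies below the market-clearing price, it is binding.
At p = 14: qd = 138 - 14 = 124 and qs = 4·14 - 22 = 34.
Consumer surplus without the control is ½ · (138 - 32) · 106 = 5618.
With the ceiling, 34 units are sold at 14 (assume they go to the highest-value buyers). The demand price at q = 34 is 104, so CS = ½ · [(138 - 14) + (104 - 14)] · 34 = 3638.
Change in consumer surplus = 3638 - 5618 = -1980.

-1980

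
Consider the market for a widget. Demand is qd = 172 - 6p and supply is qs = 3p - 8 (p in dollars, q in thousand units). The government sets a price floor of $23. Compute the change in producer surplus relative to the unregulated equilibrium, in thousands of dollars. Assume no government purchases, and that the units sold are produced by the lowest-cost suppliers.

48

Setting quantity demanded equal to quantity supplied, 172 - 6p = 3p - 8, gives p* = 20 and q* = 52.
The floor of 23 is above the equilibrium price 20, so it binds.
At p = 23: qd = 172 - 6·23 = 34 and qs = 3·23 - 8 = 61.
Producer surplus without the control is ½ · (20 - 8/3) · 52 = 1352/3.
With the floor, 34 units are sold at 23. The supply price at q = 34 is 14, so PS = ½ · [(23 - 8/3) + (23 - 14)] · 34 = 1496/3.
Change in producer surplus = 1496/3 - 1352/3 = 48.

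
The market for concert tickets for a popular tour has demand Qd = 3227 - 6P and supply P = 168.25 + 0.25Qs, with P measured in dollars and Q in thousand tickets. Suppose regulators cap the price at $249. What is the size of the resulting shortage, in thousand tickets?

Rearranging supply gives Qs = 4P - 673. In a free market, 3227 - 6P = 4P - 673 gives the equilibrium P* = 390, Q* = 887.
Because the ceiling (249) lies below the market-clearing price, it is binding.
At P = 249: Qd = 3227 - 6·249 = 1733 and Qs = 4·249 - 673 = 323.
Shortage = Qd - Qs = 1733 - 323 = 1410.

1410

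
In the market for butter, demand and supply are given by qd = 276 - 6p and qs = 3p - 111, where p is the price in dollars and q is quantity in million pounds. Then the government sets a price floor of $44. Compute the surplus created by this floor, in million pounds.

9

In a free market, 276 - 6p = 3p - 111 gives the equilibrium p* = 43, q* = 18.
Because the floor (44) lies above the market-clearing price, it is binding.
At p = 44: qd = 276 - 6·44 = 12 and qs = 3·44 - 111 = 21.
Surplus = qs - qd = 21 - 12 = 9.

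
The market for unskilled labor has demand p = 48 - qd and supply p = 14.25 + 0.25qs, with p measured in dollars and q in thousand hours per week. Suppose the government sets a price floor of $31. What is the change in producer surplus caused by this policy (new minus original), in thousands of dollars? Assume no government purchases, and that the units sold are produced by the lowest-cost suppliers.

Rearranging demand gives qd = 48 - p; rearranging supply gives qs = 4p - 57. Without the control the market clears where 48 - p = 4p - 57, i.e. p* = 21 and q* = 27.
Because the floor (31) lies above the market-clearing price, it is binding.
At p = 31: qd = 48 - 31 = 17 and qs = 4·31 - 57 = 67.
Producer surplus without the control is ½ · (21 - 14.25) · 27 = 91.125.
With the floor, 17 units are sold at 31. The supply price at q = 17 is 18.5, so PS = ½ · [(31 - 14.25) + (31 - 18.5)] · 17 = 248.625.
Change in producer surplus = 248.625 - 91.125 = 157.5.

157.5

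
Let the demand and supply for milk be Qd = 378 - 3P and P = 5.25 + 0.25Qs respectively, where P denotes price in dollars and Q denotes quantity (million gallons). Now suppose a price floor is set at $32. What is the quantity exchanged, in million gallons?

207

Rearranging supply gives Qs = 4P - 21. Setting quantity demanded equal to quantity supplied, 378 - 3P = 4P - 21, gives P* = 57 and Q* = 207.
Since 32 is below P* = 57, the floor does not bind and the free-market outcome prevails.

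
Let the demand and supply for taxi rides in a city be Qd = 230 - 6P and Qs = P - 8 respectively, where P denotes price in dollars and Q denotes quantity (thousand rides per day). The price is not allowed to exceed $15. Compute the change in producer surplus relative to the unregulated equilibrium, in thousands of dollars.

-313.5

Without the control the market clears where 230 - 6P = P - 8, i.e. P* = 34 and Q* = 26.
Since 15 < 34, the ceiling is binding.
At P = 15: Qd = 230 - 6·15 = 140 and Qs = 15 - 8 = 7.
Producer surplus without the control is ½ · (34 - 8) · 26 = 338.
With the ceiling, producers sell 7 units at 15, so PS = ½ · (15 - 8) · 7 = 24.5.
Change in producer surplus = 24.5 - 338 = -313.5.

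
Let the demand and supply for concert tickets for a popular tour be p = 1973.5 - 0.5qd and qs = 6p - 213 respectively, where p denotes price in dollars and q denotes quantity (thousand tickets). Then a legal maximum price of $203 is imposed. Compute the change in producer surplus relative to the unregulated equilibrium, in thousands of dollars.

Rearranging demand gives qd = 3947 - 2p. Without the control the market clears where 3947 - 2p = 6p - 213, i.e. p* = 520 and q* = 2907.
Since 203 < 520, the ceiling is binding.
At p = 203: qd = 3947 - 2·203 = 3541 and qs = 6·203 - 213 = 1005.
Producer surplus without the control is ½ · (520 - 35.5) · 2907 = 704220.75.
With the ceiling, producers sell 1005 units at 203, so PS = ½ · (203 - 35.5) · 1005 = 84168.75.
Change in producer surplus = 84168.75 - 704220.75 = -620052.

-620052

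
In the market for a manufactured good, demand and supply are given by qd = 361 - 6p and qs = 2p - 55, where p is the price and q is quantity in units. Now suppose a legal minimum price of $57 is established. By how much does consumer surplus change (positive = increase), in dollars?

Equilibrium: 361 - 6p = 2p - 55, so 416 = 8p and p* = 52, q* = 49.
Since 57 > 52, the floor is binding.
At p = 57: qd = 361 - 6·57 = 19 and qs = 2·57 - 55 = 59.
Consumer surplus without the control is ½ · (361/6 - 52) · 49 = 2401/12.
With the floor, consumers buy 19 units at 57, so CS = ½ · (361/6 - 57) · 19 = 361/12.
Change in consumer surplus = 361/12 - 2401/12 = -170.

-170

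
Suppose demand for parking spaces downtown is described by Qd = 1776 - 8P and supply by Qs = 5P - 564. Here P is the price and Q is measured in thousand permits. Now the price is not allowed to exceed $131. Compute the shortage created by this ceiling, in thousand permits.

Equilibrium: 1776 - 8P = 5P - 564, so 2340 = 13P and P* = 180, Q* = 336.
Because the ceiling (131) lies below the market-clearing price, it is binding.
At P = 131: Qd = 1776 - 8·131 = 728 and Qs = 5·131 - 564 = 91.
Shortage = Qd - Qs = 728 - 91 = 637.

637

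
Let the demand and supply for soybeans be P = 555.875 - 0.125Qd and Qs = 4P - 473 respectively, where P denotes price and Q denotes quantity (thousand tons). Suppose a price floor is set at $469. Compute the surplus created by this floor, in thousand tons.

708

Rearranging demand gives Qd = 4447 - 8P. In a free market, 4447 - 8P = 4P - 473 gives the equilibrium P* = 410, Q* = 1167.
Because the floor (469) lies above the market-clearing price, it is binding.
At P = 469: Qd = 4447 - 8·469 = 695 and Qs = 4·469 - 473 = 1403.
Surplus = Qs - Qd = 1403 - 695 = 708.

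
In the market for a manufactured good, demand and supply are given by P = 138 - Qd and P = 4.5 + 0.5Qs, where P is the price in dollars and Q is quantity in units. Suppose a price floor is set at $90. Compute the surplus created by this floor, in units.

Rearranging demand gives Qd = 138 - P; rearranging supply gives Qs = 2P - 9. In a free market, 138 - P = 2P - 9 gives the equilibrium P* = 49, Q* = 89.
Since 90 > 49, the floor is binding.
At P = 90: Qd = 138 - 90 = 48 and Qs = 2·90 - 9 = 171.
Surplus = Qs - Qd = 171 - 48 = 123.

123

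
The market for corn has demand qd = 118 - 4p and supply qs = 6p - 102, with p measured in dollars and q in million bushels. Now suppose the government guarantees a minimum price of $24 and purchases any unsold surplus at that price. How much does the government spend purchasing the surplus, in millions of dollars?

Setting quantity demanded equal to quantity supplied, 118 - 4p = 6p - 102, gives p* = 22 and q* = 30.
Because the floor (24) lies above the market-clearing price, it is binding.
At p = 24: qd = 118 - 4·24 = 22 and qs = 6·24 - 102 = 42.
Surplus = qs - qd = 20.
Government expenditure = surplus × support price = 20 × 24 = 480.

480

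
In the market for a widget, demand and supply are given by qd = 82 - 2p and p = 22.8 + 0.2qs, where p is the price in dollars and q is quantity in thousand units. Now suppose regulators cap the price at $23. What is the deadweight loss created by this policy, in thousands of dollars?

Rearranging supply gives qs = 5p - 114. Without the control the market clears where 82 - 2p = 5p - 114, i.e. p* = 28 and q* = 26.
The ceiling of 23 is below the equilibrium price 28, so it binds.
At p = 23: qd = 82 - 2·23 = 36 and qs = 5·23 - 114 = 1.
Quantity traded falls to 1. At q = 1 the demand price is (82 - 1)/2 = 40.5 and the supply price is (114 + 1)/5 = 23.
Deadweight loss = ½ · (40.5 - 23) · (26 - 1) = ½ · 17.5 · 25 = 218.75.

218.75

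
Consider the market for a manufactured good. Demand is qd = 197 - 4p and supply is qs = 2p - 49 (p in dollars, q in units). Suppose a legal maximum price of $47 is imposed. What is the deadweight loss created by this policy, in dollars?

0

Equilibrium: 197 - 4p = 2p - 49, so 246 = 6p and p* = 41, q* = 33.
The ceiling of 47 is above the equilibrium price 41, so it is not binding; the market clears at p* = 41, q* = 33.
Since the control does not bind, no trades are prevented and deadweight loss is zero.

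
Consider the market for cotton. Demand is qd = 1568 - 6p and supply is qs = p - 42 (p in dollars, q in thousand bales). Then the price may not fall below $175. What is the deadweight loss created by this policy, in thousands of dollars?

Setting quantity demanded equal to quantity supplied, 1568 - 6p = p - 42, gives p* = 230 and q* = 188.
The floor of 175 is below the equilibrium price 230, so it is not binding; the market clears at p* = 230, q* = 188.
Since the control does not bind, no trades are prevented and deadweight loss is zero.

0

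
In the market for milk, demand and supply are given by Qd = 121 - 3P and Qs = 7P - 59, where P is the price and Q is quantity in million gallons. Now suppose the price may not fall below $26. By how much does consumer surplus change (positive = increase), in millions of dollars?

In a free market, 121 - 3P = 7P - 59 gives the equilibrium P* = 18, Q* = 67.
Since 26 > 18, the floor is binding.
At P = 26: Qd = 121 - 3·26 = 43 and Qs = 7·26 - 59 = 123.
Consumer surplus without the control is ½ · (121/3 - 18) · 67 = 4489/6.
With the floor, consumers buy 43 units at 26, so CS = ½ · (121/3 - 26) · 43 = 1849/6.
Change in consumer surplus = 1849/6 - 4489/6 = -440.

-440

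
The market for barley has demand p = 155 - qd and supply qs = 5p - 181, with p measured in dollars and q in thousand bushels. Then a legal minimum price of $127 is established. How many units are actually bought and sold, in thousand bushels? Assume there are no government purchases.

Rearranging demand gives qd = 155 - p. Without the control the market clears where 155 - p = 5p - 181, i.e. p* = 56 and q* = 99.
Since 127 > 56, the floor is binding.
At p = 127: qd = 155 - 127 = 28 and qs = 5·127 - 181 = 454.
The quantity actually transacted is the short side, demand: 28.

28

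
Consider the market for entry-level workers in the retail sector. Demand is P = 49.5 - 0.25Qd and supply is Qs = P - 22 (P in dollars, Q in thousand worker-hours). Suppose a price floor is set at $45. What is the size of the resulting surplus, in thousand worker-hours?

5

Rearranging demand gives Qd = 198 - 4P. Equilibrium: 198 - 4P = P - 22, so 220 = 5P and P* = 44, Q* = 22.
Because the floor (45) lies above the market-clearing price, it is binding.
At P = 45: Qd = 198 - 4·45 = 18 and Qs = 45 - 22 = 23.
Surplus = Qs - Qd = 23 - 18 = 5.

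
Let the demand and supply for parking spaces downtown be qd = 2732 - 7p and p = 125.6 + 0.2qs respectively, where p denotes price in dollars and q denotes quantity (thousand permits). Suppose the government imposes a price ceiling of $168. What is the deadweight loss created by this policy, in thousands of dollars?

53760

Rearranging supply gives qs = 5p - 628. In a free market, 2732 - 7p = 5p - 628 gives the equilibrium p* = 280, q* = 772.
The ceiling of 168 is below the equilibrium price 280, so it binds.
At p = 168: qd = 2732 - 7·168 = 1556 and qs = 5·168 - 628 = 212.
Quantity traded falls to 212. At q = 212 the demand price is (2732 - 212)/7 = 360 and the supply price is (628 + 212)/5 = 168.
Deadweight loss = ½ · (360 - 168) · (772 - 212) = ½ · 192 · 560 = 53760.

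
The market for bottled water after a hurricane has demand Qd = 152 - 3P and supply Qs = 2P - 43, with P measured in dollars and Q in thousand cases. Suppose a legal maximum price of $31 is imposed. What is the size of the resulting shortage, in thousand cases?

Setting quantity demanded equal to quantity supplied, 152 - 3P = 2P - 43, gives P* = 39 and Q* = 35.
The ceiling of 31 is below the equilibrium price 39, so it binds.
At P = 31: Qd = 152 - 3·31 = 59 and Qs = 2·31 - 43 = 19.
Shortage = Qd - Qs = 59 - 19 = 40.

40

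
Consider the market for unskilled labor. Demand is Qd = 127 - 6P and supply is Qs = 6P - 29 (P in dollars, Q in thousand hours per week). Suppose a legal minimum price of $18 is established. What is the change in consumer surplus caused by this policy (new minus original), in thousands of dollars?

Equilibrium: 127 - 6P = 6P - 29, so 156 = 12P and P* = 13, Q* = 49.
Because the floor (18) lies above the market-clearing price, it is binding.
At P = 18: Qd = 127 - 6·18 = 19 and Qs = 6·18 - 29 = 79.
Consumer surplus without the control is ½ · (127/6 - 13) · 49 = 2401/12.
With the floor, consumers buy 19 units at 18, so CS = ½ · (127/6 - 18) · 19 = 361/12.
Change in consumer surplus = 361/12 - 2401/12 = -170.

-170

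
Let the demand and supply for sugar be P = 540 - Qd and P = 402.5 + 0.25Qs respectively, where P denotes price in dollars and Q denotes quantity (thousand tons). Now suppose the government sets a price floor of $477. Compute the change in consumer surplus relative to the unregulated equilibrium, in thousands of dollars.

Rearranging demand gives Qd = 540 - P; rearranging supply gives Qs = 4P - 1610. Without the control the market clears where 540 - P = 4P - 1610, i.e. P* = 430 and Q* = 110.
The floor of 477 is above the equilibrium price 430, so it binds.
At P = 477: Qd = 540 - 477 = 63 and Qs = 4·477 - 1610 = 298.
Consumer surplus without the control is ½ · (540 - 430) · 110 = 6050.
With the floor, consumers buy 63 units at 477, so CS = ½ · (540 - 477) · 63 = 1984.5.
Change in consumer surplus = 1984.5 - 6050 = -4065.5.

-4065.5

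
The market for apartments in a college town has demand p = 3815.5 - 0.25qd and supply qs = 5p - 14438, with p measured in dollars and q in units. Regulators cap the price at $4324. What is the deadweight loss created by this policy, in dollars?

Rearranging demand gives qd = 15262 - 4p. Setting quantity demanded equal to quantity supplied, 15262 - 4p = 5p - 14438, gives p* = 3300 and q* = 2062.
The ceiling of 4324 is above the equilibrium price 3300, so it is not binding; the market clears at p* = 3300, q* = 2062.
Since the control does not bind, no trades are prevented and deadweight loss is zero.

0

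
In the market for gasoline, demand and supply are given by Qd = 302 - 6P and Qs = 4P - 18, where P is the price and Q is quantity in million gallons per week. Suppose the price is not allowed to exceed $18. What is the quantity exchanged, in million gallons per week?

Setting quantity demanded equal to quantity supplied, 302 - 6P = 4P - 18, gives P* = 32 and Q* = 110.
Because the ceiling (18) lies below the market-clearing price, it is binding.
At P = 18: Qd = 302 - 6·18 = 194 and Qs = 4·18 - 18 = 54.
The quantity actually transacted is the short side, supply: 54.

54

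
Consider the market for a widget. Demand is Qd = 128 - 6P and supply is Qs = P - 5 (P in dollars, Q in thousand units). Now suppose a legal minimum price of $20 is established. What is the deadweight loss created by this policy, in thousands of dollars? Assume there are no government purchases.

21

Without the control the market clears where 128 - 6P = P - 5, i.e. P* = 19 and Q* = 14.
Because the floor (20) lies above the market-clearing price, it is binding.
At P = 20: Qd = 128 - 6·20 = 8 and Qs = 20 - 5 = 15.
Quantity traded falls to 8. At Q = 8 the demand price is (128 - 8)/6 = 20 and the supply price is 5 + 8 = 13.
Deadweight loss = ½ · (20 - 13) · (14 - 8) = ½ · 7 · 6 = 21.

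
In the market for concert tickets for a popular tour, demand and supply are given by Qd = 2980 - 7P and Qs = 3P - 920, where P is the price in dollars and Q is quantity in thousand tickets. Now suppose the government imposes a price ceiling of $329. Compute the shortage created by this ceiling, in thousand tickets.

Without the control the market clears where 2980 - 7P = 3P - 920, i.e. P* = 390 and Q* = 250.
The ceiling of 329 is below the equilibrium price 390, so it binds.
At P = 329: Qd = 2980 - 7·329 = 677 and Qs = 3·329 - 920 = 67.
Shortage = Qd - Qs = 677 - 67 = 610.

610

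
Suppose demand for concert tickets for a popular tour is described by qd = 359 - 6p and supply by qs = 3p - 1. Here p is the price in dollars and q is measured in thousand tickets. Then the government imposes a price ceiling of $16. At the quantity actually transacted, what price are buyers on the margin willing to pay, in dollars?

In a free market, 359 - 6p = 3p - 1 gives the equilibrium p* = 40, q* = 119.
Because the ceiling (16) lies below the market-clearing price, it is binding.
At p = 16: qd = 359 - 6·16 = 263 and qs = 3·16 - 1 = 47.
Only 47 units reach the market. On the demand curve, the marginal buyer's willingness to pay at q = 47 is (359 - 47)/6 = 52.

52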